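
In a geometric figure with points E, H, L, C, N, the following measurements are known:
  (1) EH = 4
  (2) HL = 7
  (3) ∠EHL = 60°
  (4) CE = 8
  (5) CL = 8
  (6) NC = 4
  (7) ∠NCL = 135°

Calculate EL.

Step 1: By the law of cosines on triangle EHL: EL² = 4² + 7² − 2·4·7·cos(60°) = 37, so EL = √37.

Therefore, the length of EL = √37.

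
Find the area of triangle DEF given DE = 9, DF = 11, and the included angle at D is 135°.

Area = (1/2) * DE * DF * sin(D)
Area = (1/2) * 9 * 11 * sin(135°)
Area = (1/2) * 9 * 11 * sqrt(2)/2
Area = 99*sqrt(2)/4

99*sqrt(2)/4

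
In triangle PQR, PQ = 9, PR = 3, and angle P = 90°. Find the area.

Area = (1/2) * PQ * PR * sin(P)
Area = (1/2) * 9 * 3 * sin(90°)
Area = (1/2) * 9 * 3 * 1
Area = 27/2

27/2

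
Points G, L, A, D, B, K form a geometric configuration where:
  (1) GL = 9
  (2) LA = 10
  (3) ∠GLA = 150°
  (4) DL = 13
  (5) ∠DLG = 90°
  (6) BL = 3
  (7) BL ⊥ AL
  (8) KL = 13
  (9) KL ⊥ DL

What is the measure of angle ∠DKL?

Step 1: By the law of cosines on triangle KLD: KD² = 13² + 13² − 2·13·13·cos(90°) = 338, so KD = 13·√2.
Step 2: By the inverse law of cosines on triangle DKL: cos(∠DKL) = ((13·√2)² + 13² − 13²) / (2·13·√2·13) = 338/478 = 0.7071, so ∠DKL = 45°.

Therefore, the measure of angle ∠DKL = 45°.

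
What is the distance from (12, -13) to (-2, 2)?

The horizontal distance is |-2 - 12| = 14 and the vertical distance is |2 - -13| = 15.
By the Pythagorean theorem, d = sqrt(14^2 + 15^2) = sqrt(421).

sqrt(421)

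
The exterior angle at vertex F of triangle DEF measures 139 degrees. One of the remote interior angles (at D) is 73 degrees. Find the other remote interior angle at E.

angle E = 139 - 73 = 66 degrees (exterior angle theorem).

66 degrees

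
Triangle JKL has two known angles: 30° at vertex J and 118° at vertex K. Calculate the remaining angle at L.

By the triangle angle sum property, the three interior angles of any triangle add up to 180°.
We know angle J = 30° and angle K = 118°, so their sum is 148°.
Therefore angle L = 180° - 148° = 32°.

32 degrees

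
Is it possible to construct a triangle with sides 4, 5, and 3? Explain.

Check all three triangle inequalities:
4 + 5 = 9 > 3 ✓
4 + 3 = 7 > 5 ✓
5 + 3 = 8 > 4 ✓
All conditions hold, so these sides form a valid triangle.

Yes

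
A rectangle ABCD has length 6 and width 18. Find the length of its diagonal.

Using the Pythagorean theorem:
d² = 6² + 18² = 36 + 324 = 360
d = sqrt(360) = 6*sqrt(10)

6*sqrt(10)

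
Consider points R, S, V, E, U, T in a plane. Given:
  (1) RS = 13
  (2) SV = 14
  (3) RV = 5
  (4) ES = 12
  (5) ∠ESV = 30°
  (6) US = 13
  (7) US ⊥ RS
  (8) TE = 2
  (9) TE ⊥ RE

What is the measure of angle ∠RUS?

Step 1: By the law of cosines on triangle USR: UR² = 13² + 13² − 2·13·13·cos(90°) = 338, so UR = 13·√2.
Step 2: By the inverse law of cosines on triangle RUS: cos(∠RUS) = ((13·√2)² + 13² − 13²) / (2·13·√2·13) = 338/478 = 0.7071, so ∠RUS = 45°.

Therefore, the measure of angle ∠RUS = 45°.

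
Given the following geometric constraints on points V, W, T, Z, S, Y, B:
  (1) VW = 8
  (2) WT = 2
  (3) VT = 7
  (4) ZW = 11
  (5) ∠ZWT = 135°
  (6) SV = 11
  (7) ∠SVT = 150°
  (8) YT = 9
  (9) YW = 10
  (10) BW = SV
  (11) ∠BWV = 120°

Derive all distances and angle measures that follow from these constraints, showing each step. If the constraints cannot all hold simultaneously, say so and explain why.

The constraints are consistent.

From the given relations:
  BW = SV = 11

Step 1: From VW = 8, WB = 11, and ∠VWB = 120°, by the law of cosines:
  VB² = VW² + WB² - 2·VW·WB·cos(120°) = 64 + 121 + 88 = 273
  VB ≈ 16.52

Step 2: From TW = 2, WZ = 11, and ∠TWZ = 135°, by the law of cosines:
  TZ² = TW² + WZ² - 2·TW·WZ·cos(135°) = 4 + 121 + 31.11 = 156.1
  TZ ≈ 12.49

Step 3: From TV = 7, VS = 11, and ∠TVS = 150°, by the law of cosines:
  TS² = TV² + VS² - 2·TV·VS·cos(150°) = 49 + 121 + 133.4 = 303.4
  TS ≈ 17.42

Step 4: From VT = 7, VW = 8, TW = 2, by the inverse law of cosines:
  cos(∠TVW) = (VT² + VW² - TW²) / (2·VT·VW)
  ∠TVW = 13.29°

Step 5: From WT = 2, WV = 8, TV = 7, by the inverse law of cosines:
  cos(∠TWV) = (WT² + WV² - TV²) / (2·WT·WV)
  ∠TWV = 53.58°

Step 6: From WT = 2, WY = 10, TY = 9, by the inverse law of cosines:
  cos(∠TWY) = (WT² + WY² - TY²) / (2·WT·WY)
  ∠TWY = 54.9°

Step 7: From TV = 7, TW = 2, VW = 8, by the inverse law of cosines:
  cos(∠VTW) = (TV² + TW² - VW²) / (2·TV·TW)
  ∠VTW = 113.13°

Step 8: From TW = 2, TY = 9, WY = 10, by the inverse law of cosines:
  cos(∠WTY) = (TW² + TY² - WY²) / (2·TW·TY)
  ∠WTY = 114.62°

Step 9: From YT = 9, YW = 10, TW = 2, by the inverse law of cosines:
  cos(∠TYW) = (YT² + YW² - TW²) / (2·YT·YW)
  ∠TYW = 10.48°

Step 10: From VB = 16.52, VW = 8, BW = 11, by the inverse law of cosines:
  cos(∠BVW) = (VB² + VW² - BW²) / (2·VB·VW)
  ∠BVW = 35.21°

Step 11: From TS = 17.42, TV = 7, SV = 11, by the inverse law of cosines:
  cos(∠STV) = (TS² + TV² - SV²) / (2·TS·TV)
  ∠STV = 18.41°

Step 12: From TW = 2, TZ = 12.49, WZ = 11, by the inverse law of cosines:
  cos(∠WTZ) = (TW² + TZ² - WZ²) / (2·TW·TZ)
  ∠WTZ = 38.5°

Step 13: From ZT = 12.49, ZW = 11, TW = 2, by the inverse law of cosines:
  cos(∠TZW) = (ZT² + ZW² - TW²) / (2·ZT·ZW)
  ∠TZW = 6.5°

Step 14: From ST = 17.42, SV = 11, TV = 7, by the inverse law of cosines:
  cos(∠TSV) = (ST² + SV² - TV²) / (2·ST·SV)
  ∠TSV = 11.59°

Step 15: From BV = 16.52, BW = 11, VW = 8, by the inverse law of cosines:
  cos(∠VBW) = (BV² + BW² - VW²) / (2·BV·BW)
  ∠VBW = 24.79°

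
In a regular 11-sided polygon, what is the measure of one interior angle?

Each interior angle of a regular n-gon is (n - 2) * 180 / n.
For n = 11: (11 - 2) * 180 / 11 = 1620/11 = 1620/11 degrees.

1620/11 degrees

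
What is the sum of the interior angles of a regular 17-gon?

The sum of interior angles of an n-sided polygon is (n - 2) * 180.
For n = 17: (17 - 2) * 180 = 15 * 180 = 2700 degrees.

2700 degrees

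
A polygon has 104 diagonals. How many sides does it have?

Using d = n(n - 3)/2, we solve 104 = n(n - 3)/2.
So n(n - 3) = 208.
Testing n = 16: 16 * 13 = 208 = 208. Correct.
The polygon has 16 sides.

16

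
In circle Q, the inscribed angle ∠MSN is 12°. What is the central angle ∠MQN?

The inscribed angle theorem states that a central angle is always twice any inscribed angle that subtends the same arc.
Since the inscribed angle is 12°, the central angle = 2 × 12° = 24°.

24°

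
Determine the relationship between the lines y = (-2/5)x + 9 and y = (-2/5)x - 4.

Slope of line 1: m1 = -2/5
Slope of line 2: m2 = -2/5
Two lines are parallel if and only if they have equal slopes (or both are vertical).
Here m1 = m2 = -2/5, confirming the lines are parallel.

Parallel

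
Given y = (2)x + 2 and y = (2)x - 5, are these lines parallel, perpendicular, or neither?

Slope of line 1: m1 = 2
Slope of line 2: m2 = 2
Two lines are parallel if and only if they have equal slopes (or both are vertical).
Here m1 = m2 = 2, confirming the lines are parallel.

Parallel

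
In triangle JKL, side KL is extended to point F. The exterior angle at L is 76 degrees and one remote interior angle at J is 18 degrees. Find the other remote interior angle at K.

By the exterior angle theorem: exterior angle = sum of remote interior angles.
76 = 18 + angle K
angle K = 76 - 18 = 58 degrees

58 degrees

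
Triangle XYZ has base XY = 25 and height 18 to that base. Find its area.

Area = (1/2) * base * height
Area = (1/2) * 25 * 18
Area = 225

225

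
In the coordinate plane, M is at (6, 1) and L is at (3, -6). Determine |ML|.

d = sqrt((-3)^2 + (-7)^2) = sqrt(58)

sqrt(58)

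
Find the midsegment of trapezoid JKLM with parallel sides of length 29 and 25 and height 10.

midsegment = (29 + 25) / 2 = 54 / 2 = 27

27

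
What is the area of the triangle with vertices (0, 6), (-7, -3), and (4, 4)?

The Shoelace formula computes the area from vertex coordinates by summing cross products.
For vertices (0,6), (-7,-3), (4,4):
Signed sum = 0*-3 - -7*6 + -7*4 - 4*-3 + 4*6 - 0*4
= 42 + -16 + 24 = 50
Area = (1/2)|50| = 25.

25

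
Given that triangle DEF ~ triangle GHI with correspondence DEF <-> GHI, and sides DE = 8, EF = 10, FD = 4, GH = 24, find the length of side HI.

Similar triangles have proportional sides. Setting up the proportion:
GH / DE = HI / EF
24 / 8 = HI / 10
HI = 10 * 24 / 8 = 30.

30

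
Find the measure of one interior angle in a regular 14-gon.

Each interior angle of a regular n-gon is (n - 2) * 180 / n.
For n = 14: (14 - 2) * 180 / 14 = 2160/14 = 1080/7 degrees.

1080/7 degrees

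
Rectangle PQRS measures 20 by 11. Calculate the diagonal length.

d = sqrt(20^2 + 11^2) = sqrt(521)

sqrt(521)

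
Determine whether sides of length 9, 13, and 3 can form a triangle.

Check the triangle inequality: 9 + 3 = 12 ≤ 13.
Since the sum of two sides does not exceed the third, no triangle can be formed.

No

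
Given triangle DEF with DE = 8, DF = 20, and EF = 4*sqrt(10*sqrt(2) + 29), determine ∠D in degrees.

By the inverse law of cosines: cos(D) = (DE² + DF² - EF²) / (2 × DE × DF)
cos(D) = (8² + 20² - (4*sqrt(10*sqrt(2) + 29))²) / (2 × 8 × 20)
cos(D) = (64 + 400 - (160*sqrt(2) + 464)) / 320
cos(D) = -sqrt(2)/2
D = arccos(-sqrt(2)/2) = 135°

135°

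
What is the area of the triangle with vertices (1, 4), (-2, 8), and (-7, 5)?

Shoelace: Area = (1/2)|1(8-5) + -2(5-4) + -7(4-8)| = (1/2)(29) = 29/2

29/2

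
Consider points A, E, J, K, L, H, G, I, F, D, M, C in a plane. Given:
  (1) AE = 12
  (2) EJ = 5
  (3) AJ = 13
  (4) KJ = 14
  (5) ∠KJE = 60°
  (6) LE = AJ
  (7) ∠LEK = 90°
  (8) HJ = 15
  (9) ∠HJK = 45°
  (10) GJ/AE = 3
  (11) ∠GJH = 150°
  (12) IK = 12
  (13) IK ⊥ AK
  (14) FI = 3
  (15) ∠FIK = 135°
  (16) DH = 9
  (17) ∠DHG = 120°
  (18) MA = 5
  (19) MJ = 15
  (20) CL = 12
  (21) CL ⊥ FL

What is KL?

From the given relations: LE = AJ = 13.
Step 1: By the law of cosines on triangle EJK: EK² = 5² + 14² − 2·5·14·cos(60°) = 151, so EK = √151.
Step 2: By the law of cosines on triangle KEL: KL² = √151² + 13² − 2·√151·13·cos(90°) = 320, so KL = 8·√5.

Therefore, the length of KL = 8·√5.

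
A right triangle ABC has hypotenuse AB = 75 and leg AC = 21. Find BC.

Rearranging the Pythagorean theorem to solve for the unknown leg:
leg^2 = hypotenuse^2 - known_leg^2 = 5625 - 441 = 5184
leg = sqrt(5184) = 72.

72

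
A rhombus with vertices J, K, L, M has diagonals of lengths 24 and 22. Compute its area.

Area = (24 * 22) / 2 = 528 / 2 = 264

264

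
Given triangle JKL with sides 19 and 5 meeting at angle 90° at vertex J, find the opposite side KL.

By the law of cosines: KL^2 = JK^2 + JL^2 - 2*JK*JL*cos(J)
KL^2 = 19^2 + 5^2 - 2*19*5*cos(90°)
KL^2 = 361 + 25 - 190*(0)
KL^2 = 386
KL = sqrt(386)

sqrt(386)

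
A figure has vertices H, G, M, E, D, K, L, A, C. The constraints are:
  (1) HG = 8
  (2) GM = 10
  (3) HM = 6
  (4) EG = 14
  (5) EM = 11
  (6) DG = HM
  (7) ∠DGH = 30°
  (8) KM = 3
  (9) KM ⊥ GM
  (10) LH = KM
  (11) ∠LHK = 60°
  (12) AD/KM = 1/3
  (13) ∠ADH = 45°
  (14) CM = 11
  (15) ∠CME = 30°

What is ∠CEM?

Step 1: By the law of cosines on triangle EMC: EC² = 11² + 11² − 2·11·11·cos(30°) = 32.42, so EC ≈ 5.69.
Step 2: By the inverse law of cosines on triangle CEM: cos(∠CEM) = (5.69² + 11² − 11²) / (2·5.69·11) = 32.42/125.27 = 0.2588, so ∠CEM = 75°.

Therefore, the measure of angle ∠CEM = 75°.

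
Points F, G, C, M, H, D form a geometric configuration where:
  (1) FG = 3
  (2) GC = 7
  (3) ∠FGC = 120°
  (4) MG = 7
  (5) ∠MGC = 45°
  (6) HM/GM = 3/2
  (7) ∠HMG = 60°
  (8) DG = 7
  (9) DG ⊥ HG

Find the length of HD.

From the given relations: HM = 3/2·GM = 3/2·7 ≈ 10.5.
Step 1: By the law of cosines on triangle GMH: GH² = 7² + 10.5² − 2·7·10.5·cos(60°) = 85.75, so GH = 7/2·√7.
Step 2: By the law of cosines on triangle HGD: HD² = (7/2·√7)² + 7² − 2·7/2·√7·7·cos(90°) = 134.75, so HD = 7/2·√11.

Therefore, the length of HD = 7/2·√11.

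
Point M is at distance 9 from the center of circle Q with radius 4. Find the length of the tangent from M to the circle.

tangent = √(d² - r²) = √(9² - 4²) = √(81 - 16) = √65 = sqrt(65)

sqrt(65)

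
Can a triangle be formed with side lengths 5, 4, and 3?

For three segments to close into a triangle, no single side can be as long as the other two combined.
The longest side is 5, and 3 + 4 = 7 > 5.
A triangle can be formed.

Yes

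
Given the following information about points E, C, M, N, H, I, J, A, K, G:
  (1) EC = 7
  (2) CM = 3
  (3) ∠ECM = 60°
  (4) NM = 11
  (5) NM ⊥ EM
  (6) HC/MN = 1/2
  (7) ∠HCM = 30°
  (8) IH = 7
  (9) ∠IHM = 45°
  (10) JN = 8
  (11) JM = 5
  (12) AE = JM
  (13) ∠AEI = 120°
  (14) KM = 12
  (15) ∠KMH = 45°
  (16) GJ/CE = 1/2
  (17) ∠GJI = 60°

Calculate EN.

Step 1: By the law of cosines on triangle ECM: EM² = 7² + 3² − 2·7·3·cos(60°) = 37, so EM = √37.
Step 2: By the law of cosines on triangle EMN: EN² = √37² + 11² − 2·√37·11·cos(90°) = 158, so EN = √158.

Therefore, the length of EN = √158.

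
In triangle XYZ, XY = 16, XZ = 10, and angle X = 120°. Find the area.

When two sides and the included angle are known, the area formula is (1/2)ab sin(C).
The height from one side to the opposite vertex is 10 sin(120°) = 5*sqrt(3).
Area = (1/2) * 16 * 5*sqrt(3) = 40*sqrt(3).

40*sqrt(3)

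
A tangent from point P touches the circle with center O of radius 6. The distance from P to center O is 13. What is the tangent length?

Let T be the point of tangency. Then OT ⊥ PT (radius ⊥ tangent).
In right triangle OTP: OP² = OT² + PT²
13² = 6² + PT²
PT² = 133, PT = sqrt(133)

sqrt(133)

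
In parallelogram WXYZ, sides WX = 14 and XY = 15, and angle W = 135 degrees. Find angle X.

Consecutive angles are supplementary: angle X = 180 - 135 = 45 degrees.

45 degrees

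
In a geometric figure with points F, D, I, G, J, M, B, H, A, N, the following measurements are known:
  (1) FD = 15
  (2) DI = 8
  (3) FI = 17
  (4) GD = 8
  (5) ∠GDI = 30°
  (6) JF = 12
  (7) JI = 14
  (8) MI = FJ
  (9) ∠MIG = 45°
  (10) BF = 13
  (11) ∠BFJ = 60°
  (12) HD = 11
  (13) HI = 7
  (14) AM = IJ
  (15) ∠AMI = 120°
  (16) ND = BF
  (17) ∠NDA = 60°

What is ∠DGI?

Step 1: By the law of cosines on triangle GDI: GI² = 8² + 8² − 2·8·8·cos(30°) = 17.15, so GI ≈ 4.14.
Step 2: By the inverse law of cosines on triangle DGI: cos(∠DGI) = (8² + 4.14² − 8²) / (2·8·4.14) = 17.15/66.26 = 0.2588, so ∠DGI = 75°.

Therefore, the measure of angle ∠DGI = 75°.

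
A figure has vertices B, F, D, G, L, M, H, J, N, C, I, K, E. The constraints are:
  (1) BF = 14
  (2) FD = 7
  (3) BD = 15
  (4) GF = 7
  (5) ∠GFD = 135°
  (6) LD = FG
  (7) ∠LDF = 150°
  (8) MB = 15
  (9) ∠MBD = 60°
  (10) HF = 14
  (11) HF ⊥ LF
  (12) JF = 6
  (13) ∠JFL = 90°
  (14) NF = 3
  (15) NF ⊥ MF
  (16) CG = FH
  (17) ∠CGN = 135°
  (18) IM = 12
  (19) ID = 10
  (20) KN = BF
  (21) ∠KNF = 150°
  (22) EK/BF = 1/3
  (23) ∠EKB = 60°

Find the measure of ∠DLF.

From the given relations: LD = FG = 7.
Step 1: By the law of cosines on triangle LDF: LF² = 7² + 7² − 2·7·7·cos(150°) = 182.87, so LF ≈ 13.52.
Step 2: By the inverse law of cosines on triangle DLF: cos(∠DLF) = (7² + 13.52² − 7²) / (2·7·13.52) = 182.87/189.32 = 0.9659, so ∠DLF = 15°.

Therefore, the measure of angle ∠DLF = 15°.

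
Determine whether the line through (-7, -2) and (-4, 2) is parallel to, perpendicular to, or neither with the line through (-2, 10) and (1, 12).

Slope of line 1: m1 = (2 - -2)/(-4 - -7) = 4/3 = 4/3
Slope of line 2: m2 = (12 - 10)/(1 - -2) = 2/3 = 2/3
m1 != m2 (4/3 != 2/3), so not parallel.
m1 * m2 = (4/3) * (2/3) = 8/9 != -1, so not perpendicular.
The lines are neither parallel nor perpendicular.

Neither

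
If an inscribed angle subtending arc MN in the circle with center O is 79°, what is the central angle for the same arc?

By the inscribed angle theorem, the central angle is twice the inscribed angle.
Central angle = 2 × 79° = 158°

158°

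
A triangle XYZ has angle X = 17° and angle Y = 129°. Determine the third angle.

The interior angles sum to 180°: angle Z = 180 - 17 - 129 = 34°.
The triangle is obtuse (angles 17°, 129°, 34°).

34 degrees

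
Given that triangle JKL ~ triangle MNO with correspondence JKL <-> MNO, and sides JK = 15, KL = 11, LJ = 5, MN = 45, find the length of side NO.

k = 45/15 = 3. NO = 3 * 11 = 33.

33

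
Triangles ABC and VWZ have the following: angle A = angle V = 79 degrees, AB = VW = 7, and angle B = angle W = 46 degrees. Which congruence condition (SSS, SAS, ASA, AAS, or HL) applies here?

The given information provides:
angle A = angle V = 79 degrees, AB = VW = 7, and angle B = angle W = 46 degrees
This matches the ASA congruence theorem.
Two pairs of corresponding angles and the included side are equal (Angle-Side-Angle).

ASA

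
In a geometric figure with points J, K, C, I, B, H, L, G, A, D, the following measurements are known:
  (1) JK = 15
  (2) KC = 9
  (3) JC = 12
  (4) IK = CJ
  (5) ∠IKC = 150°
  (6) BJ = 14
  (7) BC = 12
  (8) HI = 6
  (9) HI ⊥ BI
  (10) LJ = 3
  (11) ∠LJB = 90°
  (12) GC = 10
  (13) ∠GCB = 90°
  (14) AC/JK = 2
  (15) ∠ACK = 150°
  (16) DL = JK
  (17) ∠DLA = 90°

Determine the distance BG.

Step 1: By the law of cosines on triangle BCG: BG² = 12² + 10² − 2·12·10·cos(90°) = 244, so BG = 2·√61.

Therefore, the length of BG = 2·√61.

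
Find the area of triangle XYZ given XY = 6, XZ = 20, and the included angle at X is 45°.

Area = (1/2) * XY * XZ * sin(X)
Area = (1/2) * 6 * 20 * sin(45°)
Area = (1/2) * 6 * 20 * sqrt(2)/2
Area = 30*sqrt(2)

30*sqrt(2)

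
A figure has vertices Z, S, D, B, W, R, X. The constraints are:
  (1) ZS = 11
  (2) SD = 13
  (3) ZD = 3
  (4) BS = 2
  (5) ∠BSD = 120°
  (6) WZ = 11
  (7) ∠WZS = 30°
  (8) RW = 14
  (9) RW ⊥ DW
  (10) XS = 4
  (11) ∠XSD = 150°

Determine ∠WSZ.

Step 1: By the law of cosines on triangle SZW: SW² = 11² + 11² − 2·11·11·cos(30°) = 32.42, so SW ≈ 5.69.
Step 2: By the inverse law of cosines on triangle WSZ: cos(∠WSZ) = (5.69² + 11² − 11²) / (2·5.69·11) = 32.42/125.27 = 0.2588, so ∠WSZ = 75°.

Therefore, the measure of angle ∠WSZ = 75°.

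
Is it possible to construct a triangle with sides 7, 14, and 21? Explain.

The longest side is 21. The other two sides sum to 7 + 14 = 21.
Since 21 ≤ 21, the two shorter sides cannot reach around to close the triangle.

No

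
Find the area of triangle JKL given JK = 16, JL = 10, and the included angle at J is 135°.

When two sides and the included angle are known, the area formula is (1/2)ab sin(C).
The height from one side to the opposite vertex is 10 sin(135°) = 5*sqrt(2).
Area = (1/2) * 16 * 5*sqrt(2) = 40*sqrt(2).

40*sqrt(2)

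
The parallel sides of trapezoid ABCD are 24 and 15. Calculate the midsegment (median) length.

midsegment = (24 + 15) / 2 = 39 / 2 = 39/2

39/2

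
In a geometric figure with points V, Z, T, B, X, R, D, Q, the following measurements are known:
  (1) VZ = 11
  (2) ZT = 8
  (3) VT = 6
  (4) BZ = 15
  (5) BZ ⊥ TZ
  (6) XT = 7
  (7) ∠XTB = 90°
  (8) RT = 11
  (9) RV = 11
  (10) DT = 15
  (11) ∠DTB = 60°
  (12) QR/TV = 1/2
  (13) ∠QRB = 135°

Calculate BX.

Step 1: By the law of cosines on triangle BZT: BT² = 15² + 8² − 2·15·8·cos(90°) = 289, so BT = 17.
Step 2: By the law of cosines on triangle BTX: BX² = 17² + 7² − 2·17·7·cos(90°) = 338, so BX = 13·√2.

Therefore, the length of BX = 13·√2.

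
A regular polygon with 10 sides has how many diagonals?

The number of diagonals in an n-gon is n(n - 3)/2.
For n = 10: 10(10 - 3)/2 = 10 × 7 / 2 = 35.

35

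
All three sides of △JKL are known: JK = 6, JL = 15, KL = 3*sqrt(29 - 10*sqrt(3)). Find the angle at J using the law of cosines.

cos(J) = (6² + 15² - (3*sqrt(29 - 10*sqrt(3)))²) / (2 × 6 × 15) = sqrt(3)/2, so J = arccos(sqrt(3)/2) = 30°.

30°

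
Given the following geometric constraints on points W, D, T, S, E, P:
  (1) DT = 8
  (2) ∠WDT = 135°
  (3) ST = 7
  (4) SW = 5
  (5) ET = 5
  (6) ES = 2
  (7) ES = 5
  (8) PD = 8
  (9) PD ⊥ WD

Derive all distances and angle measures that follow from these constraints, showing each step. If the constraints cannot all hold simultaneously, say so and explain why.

These constraints are not satisfiable: (7) ES = 5 and (6) ES = 2 assign two different lengths to the same segment. No planar figure meets all of them, so nothing further can be derived.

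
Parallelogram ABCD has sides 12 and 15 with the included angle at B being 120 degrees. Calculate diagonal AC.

Law of cosines: d^2 = 12^2 + 15^2 - 2(12)(15)cos(120°) = 549, so d = 3*sqrt(61).

3*sqrt(61)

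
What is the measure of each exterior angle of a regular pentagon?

Each exterior angle of a regular n-gon is 360 / n.
For n = 5: 360 / 5 = 72 degrees.

72 degrees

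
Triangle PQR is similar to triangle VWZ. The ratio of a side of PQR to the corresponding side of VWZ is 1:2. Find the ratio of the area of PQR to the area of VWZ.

Area ratio = (side ratio)^2 = (1/2)^2 = 1:4.

1:4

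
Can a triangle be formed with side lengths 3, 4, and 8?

Check the triangle inequality: 3 + 4 = 7 ≤ 8.
Since the sum of two sides does not exceed the third, no triangle can be formed.

No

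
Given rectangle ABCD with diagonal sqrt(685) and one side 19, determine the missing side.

Using the Pythagorean theorem: d^2 = a^2 + b^2
b^2 = d^2 - a^2
b^2 = 685 - 361
b^2 = 324
b = sqrt(324) = 18

18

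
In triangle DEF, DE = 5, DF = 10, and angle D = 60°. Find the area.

Area = (1/2)(5)(10) sin(60°) = (1/2)(5)(10)(sqrt(3)/2) = 25*sqrt(3)/2

25*sqrt(3)/2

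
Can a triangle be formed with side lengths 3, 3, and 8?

Check the triangle inequality: 3 + 3 = 6 ≤ 8.
Since the sum of two sides does not exceed the third, no triangle can be formed.

No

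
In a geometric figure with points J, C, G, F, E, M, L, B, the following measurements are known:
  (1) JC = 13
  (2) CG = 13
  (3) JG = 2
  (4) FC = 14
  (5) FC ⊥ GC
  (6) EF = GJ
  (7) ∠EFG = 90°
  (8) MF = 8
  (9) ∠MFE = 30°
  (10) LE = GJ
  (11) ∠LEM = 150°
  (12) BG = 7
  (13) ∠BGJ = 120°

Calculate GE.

From the given relations: EF = GJ = 2.
Step 1: By the law of cosines on triangle FCG: FG² = 14² + 13² − 2·14·13·cos(90°) = 365, so FG ≈ 19.1.
Step 2: By the law of cosines on triangle GFE: GE² = 19.1² + 2² − 2·19.1·2·cos(90°) = 369, so GE = 3·√41.

Therefore, the length of GE = 3·√41.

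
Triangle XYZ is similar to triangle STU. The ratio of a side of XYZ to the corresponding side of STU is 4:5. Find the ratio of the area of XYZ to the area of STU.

Area ratio = (side ratio)^2 = (4/5)^2 = 16:25.

16:25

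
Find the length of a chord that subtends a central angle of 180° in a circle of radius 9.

Chord length = 2r sin(θ/2)
= 2 × 9 × sin(180°/2)
= 2 × 9 × sin(90°)
= 18

18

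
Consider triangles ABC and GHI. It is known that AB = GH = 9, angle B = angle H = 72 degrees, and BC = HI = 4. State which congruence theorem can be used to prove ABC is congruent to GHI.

The given information provides:
AB = GH = 9, angle B = angle H = 72 degrees, and BC = HI = 4
This matches the SAS congruence theorem.
Two pairs of corresponding sides and the included angle are equal (Side-Angle-Side).

SAS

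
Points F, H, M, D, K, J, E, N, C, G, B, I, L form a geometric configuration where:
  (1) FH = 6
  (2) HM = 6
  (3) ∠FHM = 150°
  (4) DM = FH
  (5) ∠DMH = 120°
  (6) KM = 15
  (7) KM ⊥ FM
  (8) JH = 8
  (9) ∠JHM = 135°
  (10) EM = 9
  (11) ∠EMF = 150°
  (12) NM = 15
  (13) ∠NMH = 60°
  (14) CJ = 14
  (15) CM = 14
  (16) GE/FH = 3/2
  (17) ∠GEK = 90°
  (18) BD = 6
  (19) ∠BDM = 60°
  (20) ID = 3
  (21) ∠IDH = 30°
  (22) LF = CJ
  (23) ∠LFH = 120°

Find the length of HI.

From the given relations: DM = FH = 6.
Step 1: By the law of cosines on triangle DMH: DH² = 6² + 6² − 2·6·6·cos(120°) = 108, so DH = 6·√3.
Step 2: By the law of cosines on triangle HDI: HI² = (6·√3)² + 3² − 2·6·√3·3·cos(30°) = 63, so HI = 3·√7.

Therefore, the length of HI = 3·√7.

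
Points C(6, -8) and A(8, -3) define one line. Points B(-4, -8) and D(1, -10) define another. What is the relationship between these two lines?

Slope of line 1: m1 = (-3 - -8)/(8 - 6) = 5/2 = 5/2
Slope of line 2: m2 = (-10 - -8)/(1 - -4) = -2/5 = -2/5
m1 * m2 = -1, so perpendicular.

Perpendicular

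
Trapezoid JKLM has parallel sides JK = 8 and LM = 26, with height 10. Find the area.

Area = (8 + 26) * 10 / 2 = 340 / 2 = 170

170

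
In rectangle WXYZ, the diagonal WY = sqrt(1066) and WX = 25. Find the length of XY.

b = sqrt(d^2 - a^2) = sqrt(1066 - 625) = sqrt(441) = 21

21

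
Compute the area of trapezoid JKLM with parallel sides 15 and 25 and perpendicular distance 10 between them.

A trapezoid's area equals the midsegment times the height.
The midsegment is (15 + 25) / 2 = 20.
Area = 20 * 10 = 200.

200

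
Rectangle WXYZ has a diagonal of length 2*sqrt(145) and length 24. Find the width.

Using the Pythagorean theorem: d^2 = a^2 + b^2
b^2 = d^2 - a^2
b^2 = 580 - 576
b^2 = 4
b = sqrt(4) = 2

2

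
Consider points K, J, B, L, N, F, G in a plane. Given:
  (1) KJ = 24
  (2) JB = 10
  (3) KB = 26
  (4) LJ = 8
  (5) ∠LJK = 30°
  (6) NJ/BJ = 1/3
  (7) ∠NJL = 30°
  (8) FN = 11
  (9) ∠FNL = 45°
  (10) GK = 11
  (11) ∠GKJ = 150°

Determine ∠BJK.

Step 1: By the inverse law of cosines on triangle BJK: cos(∠BJK) = (10² + 24² − 26²) / (2·10·24) = 0/480 = 0, so ∠BJK = 90°.

Therefore, the measure of angle ∠BJK = 90°.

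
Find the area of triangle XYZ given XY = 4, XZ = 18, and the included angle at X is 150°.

When two sides and the included angle are known, the area formula is (1/2)ab sin(C).
The height from one side to the opposite vertex is 18 sin(150°) = 9.
Area = (1/2) * 4 * 9 = 18.

18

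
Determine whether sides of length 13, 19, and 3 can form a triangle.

No.
The triangle inequality is violated: 13 + 3 = 16 ≤ 19.
These lengths cannot form a triangle.

No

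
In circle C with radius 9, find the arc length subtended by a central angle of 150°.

Arc length = 2π(9)(5/12) = 15*pi/2

15*pi/2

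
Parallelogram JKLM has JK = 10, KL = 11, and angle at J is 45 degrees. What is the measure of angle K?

In a parallelogram, consecutive angles are supplementary (sum to 180°).
angle K = 180 - angle J
angle K = 180 - 45
angle K = 135 degrees

135 degrees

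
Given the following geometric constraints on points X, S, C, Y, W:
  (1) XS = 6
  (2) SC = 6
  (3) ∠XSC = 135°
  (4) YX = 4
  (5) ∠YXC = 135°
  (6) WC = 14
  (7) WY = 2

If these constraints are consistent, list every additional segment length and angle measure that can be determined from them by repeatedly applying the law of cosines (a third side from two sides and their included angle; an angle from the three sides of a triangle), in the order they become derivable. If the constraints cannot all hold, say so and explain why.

The constraints are consistent. Derivable facts, in order:
After 1 step:
- XC ≈ 11.09
After 2 steps:
- CY ≈ 14.2
- ∠CXS = 22.5°
- ∠SCX = 22.5°
After 3 steps:
- ∠CWY = 91.66°
- ∠CYW = 80.24°
- ∠CYX = 33.51°
- ∠WCY = 8.09°
- ∠XCY = 11.49°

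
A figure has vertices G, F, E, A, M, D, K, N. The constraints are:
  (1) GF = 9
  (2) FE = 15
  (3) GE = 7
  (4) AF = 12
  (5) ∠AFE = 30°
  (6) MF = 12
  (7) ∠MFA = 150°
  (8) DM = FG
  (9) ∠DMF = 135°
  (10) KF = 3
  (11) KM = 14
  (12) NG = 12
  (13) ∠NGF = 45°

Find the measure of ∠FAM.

Step 1: By the law of cosines on triangle AFM: AM² = 12² + 12² − 2·12·12·cos(150°) = 537.42, so AM ≈ 23.18.
Step 2: By the inverse law of cosines on triangle FAM: cos(∠FAM) = (12² + 23.18² − 12²) / (2·12·23.18) = 537.42/556.37 = 0.9659, so ∠FAM = 15°.

Therefore, the measure of angle ∠FAM = 15°.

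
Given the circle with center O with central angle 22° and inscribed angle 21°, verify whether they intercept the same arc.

By the inscribed angle theorem, the inscribed angle for a central angle of 22° should be 22° / 2 = 11°.
The given inscribed angle is 21°, which does not equal 11°.
Therefore, no, they do not correspond to the same arc.

No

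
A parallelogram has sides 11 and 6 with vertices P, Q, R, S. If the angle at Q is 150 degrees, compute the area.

Area = a * b * sin(theta)
Area = 11 * 6 * sin(150 degrees)
Area = 66 * 1/2
Area = 33

33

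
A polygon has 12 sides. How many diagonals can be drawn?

The number of diagonals in an n-gon is n(n - 3)/2.
For n = 12: 12(12 - 3)/2 = 12 × 9 / 2 = 54.

54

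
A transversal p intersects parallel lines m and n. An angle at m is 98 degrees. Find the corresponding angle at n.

Corresponding angles are equal: 98 degrees.

98 degrees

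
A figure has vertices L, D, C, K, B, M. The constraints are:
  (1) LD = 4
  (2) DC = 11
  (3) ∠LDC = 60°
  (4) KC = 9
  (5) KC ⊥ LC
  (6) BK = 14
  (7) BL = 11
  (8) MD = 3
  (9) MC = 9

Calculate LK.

Step 1: By the law of cosines on triangle LDC: LC² = 4² + 11² − 2·4·11·cos(60°) = 93, so LC = √93.
Step 2: By the law of cosines on triangle LCK: LK² = √93² + 9² − 2·√93·9·cos(90°) = 174, so LK = √174.

Therefore, the length of LK = √174.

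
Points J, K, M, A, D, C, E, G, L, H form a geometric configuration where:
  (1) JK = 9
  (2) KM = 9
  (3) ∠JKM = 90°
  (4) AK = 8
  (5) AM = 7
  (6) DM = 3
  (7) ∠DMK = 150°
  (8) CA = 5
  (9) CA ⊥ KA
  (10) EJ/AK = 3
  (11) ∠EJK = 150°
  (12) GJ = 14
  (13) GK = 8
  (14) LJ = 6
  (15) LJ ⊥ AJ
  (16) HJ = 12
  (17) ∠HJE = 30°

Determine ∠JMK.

Step 1: By the law of cosines on triangle MKJ: MJ² = 9² + 9² − 2·9·9·cos(90°) = 162, so MJ = 9·√2.
Step 2: By the inverse law of cosines on triangle JMK: cos(∠JMK) = ((9·√2)² + 9² − 9²) / (2·9·√2·9) = 162/229.1 = 0.7071, so ∠JMK = 45°.

Therefore, the measure of angle ∠JMK = 45°.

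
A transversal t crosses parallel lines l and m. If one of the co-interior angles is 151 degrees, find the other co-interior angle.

Co-interior angles sum to 180: 180 - 151 = 29 degrees.

29 degrees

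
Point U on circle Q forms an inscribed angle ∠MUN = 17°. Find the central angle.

By the inscribed angle theorem, the central angle is twice the inscribed angle.
Central angle = 2 × 17° = 34°

34°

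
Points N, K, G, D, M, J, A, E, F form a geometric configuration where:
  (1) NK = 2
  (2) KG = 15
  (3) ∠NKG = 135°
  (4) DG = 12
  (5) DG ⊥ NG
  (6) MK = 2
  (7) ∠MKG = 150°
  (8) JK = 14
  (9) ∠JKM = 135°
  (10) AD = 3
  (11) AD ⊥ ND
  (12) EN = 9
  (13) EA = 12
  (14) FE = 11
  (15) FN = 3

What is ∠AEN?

Step 1: By the law of cosines on triangle GKN: GN² = 15² + 2² − 2·15·2·cos(135°) = 271.43, so GN ≈ 16.48.
Step 2: By the law of cosines on triangle DGN: DN² = 12² + 16.48² − 2·12·16.48·cos(90°) = 415.43, so DN ≈ 20.38.
Step 3: By the law of cosines on triangle ADN: AN² = 3² + 20.38² − 2·3·20.38·cos(90°) = 424.43, so AN ≈ 20.6.
Step 4: By the inverse law of cosines on triangle AEN: cos(∠AEN) = (12² + 9² − 20.6²) / (2·12·9) = -199.43/216 = -0.9233, so ∠AEN = 157.41°.

Therefore, the measure of angle ∠AEN = 157.41°.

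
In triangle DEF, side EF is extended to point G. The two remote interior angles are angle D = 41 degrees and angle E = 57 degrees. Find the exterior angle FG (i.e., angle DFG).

By the exterior angle theorem, an exterior angle of a triangle equals the sum of the two remote interior angles.
Exterior angle = angle D + angle E
Exterior angle = 41 + 57 = 98 degrees

98 degrees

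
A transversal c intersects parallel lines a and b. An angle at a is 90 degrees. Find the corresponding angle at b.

Corresponding angles are equal: 90 degrees.

90 degrees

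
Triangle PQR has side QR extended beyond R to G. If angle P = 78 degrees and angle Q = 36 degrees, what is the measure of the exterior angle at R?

Exterior angle = 78 + 36 = 114 degrees (exterior angle theorem).

114 degrees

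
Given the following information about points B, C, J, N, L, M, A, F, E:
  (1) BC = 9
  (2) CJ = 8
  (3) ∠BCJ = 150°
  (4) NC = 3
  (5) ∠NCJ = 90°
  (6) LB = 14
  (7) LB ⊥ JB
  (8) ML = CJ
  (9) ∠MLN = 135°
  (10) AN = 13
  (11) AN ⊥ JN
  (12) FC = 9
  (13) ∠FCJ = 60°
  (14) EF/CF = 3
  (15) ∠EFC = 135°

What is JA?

Step 1: By the law of cosines on triangle JCN: JN² = 8² + 3² − 2·8·3·cos(90°) = 73, so JN = √73.
Step 2: By the law of cosines on triangle JNA: JA² = √73² + 13² − 2·√73·13·cos(90°) = 242, so JA = 11·√2.

Therefore, the length of JA = 11·√2.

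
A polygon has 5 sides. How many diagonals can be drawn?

Each of the 5 vertices connects to 2 non-adjacent vertices via diagonals.
Total connections = 5 × 2 = 10, but each diagonal is counted twice.
Number of diagonals = 10 / 2 = 5.

5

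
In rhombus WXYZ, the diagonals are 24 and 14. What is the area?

Area of a rhombus = (d1 * d2) / 2
Area = (24 * 14) / 2
Area = 336 / 2
Area = 168

168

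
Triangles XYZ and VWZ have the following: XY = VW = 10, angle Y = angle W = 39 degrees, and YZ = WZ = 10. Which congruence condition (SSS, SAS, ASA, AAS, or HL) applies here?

The given information provides:
XY = VW = 10, angle Y = angle W = 39 degrees, and YZ = WZ = 10
This matches the SAS congruence theorem.
Two pairs of corresponding sides and the included angle are equal (Side-Angle-Side).

SAS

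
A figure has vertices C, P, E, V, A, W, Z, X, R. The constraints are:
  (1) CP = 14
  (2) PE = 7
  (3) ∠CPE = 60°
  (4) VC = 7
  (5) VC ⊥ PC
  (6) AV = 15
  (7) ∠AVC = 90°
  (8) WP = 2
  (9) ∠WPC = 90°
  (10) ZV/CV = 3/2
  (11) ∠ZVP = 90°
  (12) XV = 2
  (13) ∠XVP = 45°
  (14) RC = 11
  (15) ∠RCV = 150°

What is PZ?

From the given relations: ZV = 3/2·CV = 3/2·7 ≈ 10.5.
Step 1: By the law of cosines on triangle VCP: VP² = 7² + 14² − 2·7·14·cos(90°) = 245, so VP = 7·√5.
Step 2: By the law of cosines on triangle PVZ: PZ² = (7·√5)² + 10.5² − 2·7·√5·10.5·cos(90°) = 355.25, so PZ = 7/2·√29.

Therefore, the length of PZ = 7/2·√29.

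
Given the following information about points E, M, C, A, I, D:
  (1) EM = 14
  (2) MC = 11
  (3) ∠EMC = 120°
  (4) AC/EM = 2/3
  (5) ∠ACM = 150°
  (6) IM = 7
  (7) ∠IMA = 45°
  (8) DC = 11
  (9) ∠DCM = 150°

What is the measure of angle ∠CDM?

Step 1: By the law of cosines on triangle DCM: DM² = 11² + 11² − 2·11·11·cos(150°) = 451.58, so DM ≈ 21.25.
Step 2: By the inverse law of cosines on triangle CDM: cos(∠CDM) = (11² + 21.25² − 11²) / (2·11·21.25) = 451.58/467.51 = 0.9659, so ∠CDM = 15°.

Therefore, the measure of angle ∠CDM = 15°.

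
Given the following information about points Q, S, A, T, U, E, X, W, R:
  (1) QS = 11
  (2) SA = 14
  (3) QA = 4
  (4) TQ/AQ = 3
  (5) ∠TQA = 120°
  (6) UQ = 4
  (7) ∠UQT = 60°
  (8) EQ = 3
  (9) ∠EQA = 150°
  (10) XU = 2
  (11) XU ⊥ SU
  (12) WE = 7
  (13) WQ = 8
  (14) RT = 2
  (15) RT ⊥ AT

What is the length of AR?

From the given relations: TQ = 3·AQ = 3·4 = 12.
Step 1: By the law of cosines on triangle AQT: AT² = 4² + 12² − 2·4·12·cos(120°) = 208, so AT = 4·√13.
Step 2: By the law of cosines on triangle ATR: AR² = (4·√13)² + 2² − 2·4·√13·2·cos(90°) = 212, so AR = 2·√53.

Therefore, the length of AR = 2·√53.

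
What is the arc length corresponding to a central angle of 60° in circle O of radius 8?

Arc length = 2π(8)(1/6) = 8*pi/3

8*pi/3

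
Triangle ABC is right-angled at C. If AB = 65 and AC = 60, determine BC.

By the Pythagorean theorem: BC^2 = AB^2 - AC^2
BC^2 = 65^2 - 60^2 = 4225 - 3600 = 625
BC = sqrt(625) = 25

25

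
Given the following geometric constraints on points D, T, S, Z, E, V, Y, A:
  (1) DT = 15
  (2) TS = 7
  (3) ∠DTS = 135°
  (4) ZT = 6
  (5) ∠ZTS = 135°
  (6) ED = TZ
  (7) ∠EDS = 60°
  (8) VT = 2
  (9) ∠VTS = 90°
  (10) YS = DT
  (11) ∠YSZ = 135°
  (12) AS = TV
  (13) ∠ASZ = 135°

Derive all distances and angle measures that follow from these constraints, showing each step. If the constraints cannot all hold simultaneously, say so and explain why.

The constraints are consistent.

From the given relations:
  ED = TZ = 6
  YS = DT = 15
  AS = TV = 2

Step 1: From DT = 15, TS = 7, and ∠DTS = 135°, by the law of cosines:
  DS² = DT² + TS² - 2·DT·TS·cos(135°) = 225 + 49 + 148.5 = 422.5
  DS ≈ 20.55

Step 2: From ST = 7, TZ = 6, and ∠STZ = 135°, by the law of cosines:
  SZ² = ST² + TZ² - 2·ST·TZ·cos(135°) = 49 + 36 + 59.4 = 144.4
  SZ ≈ 12.02

Step 3: From ST = 7, TV = 2, and ∠STV = 90°, by the law of cosines:
  SV² = ST² + TV² - 2·ST·TV·cos(90°) = 49 + 4 - 0 = 53
  SV = √53

Step 4: From SD = 20.55, DE = 6, and ∠SDE = 60°, by the law of cosines:
  SE² = SD² + DE² - 2·SD·DE·cos(60°) = 422.5 + 36 - 123.3 = 335.2
  SE ≈ 18.31

Step 5: From ZS = 12.02, SY = 15, and ∠ZSY = 135°, by the law of cosines:
  ZY² = ZS² + SY² - 2·ZS·SY·cos(135°) = 144.4 + 225 + 254.9 = 624.3
  ZY ≈ 24.99

Step 6: From ZS = 12.02, SA = 2, and ∠ZSA = 135°, by the law of cosines:
  ZA² = ZS² + SA² - 2·ZS·SA·cos(135°) = 144.4 + 4 + 33.99 = 182.4
  ZA ≈ 13.5

Step 7: From DS = 20.55, DT = 15, ST = 7, by the inverse law of cosines:
  cos(∠SDT) = (DS² + DT² - ST²) / (2·DS·DT)
  ∠SDT = 13.93°

Step 8: From SD = 20.55, ST = 7, DT = 15, by the inverse law of cosines:
  cos(∠DST) = (SD² + ST² - DT²) / (2·SD·ST)
  ∠DST = 31.07°

Step 9: From ST = 7, SV = √53, TV = 2, by the inverse law of cosines:
  cos(∠TSV) = (ST² + SV² - TV²) / (2·ST·SV)
  ∠TSV = 15.95°

Step 10: From ST = 7, SZ = 12.02, TZ = 6, by the inverse law of cosines:
  cos(∠TSZ) = (ST² + SZ² - TZ²) / (2·ST·SZ)
  ∠TSZ = 20.68°

Step 11: From ZS = 12.02, ZT = 6, ST = 7, by the inverse law of cosines:
  cos(∠SZT) = (ZS² + ZT² - ST²) / (2·ZS·ZT)
  ∠SZT = 24.32°

Step 12: From VS = √53, VT = 2, ST = 7, by the inverse law of cosines:
  cos(∠SVT) = (VS² + VT² - ST²) / (2·VS·VT)
  ∠SVT = 74.05°

Step 13: From SD = 20.55, SE = 18.31, DE = 6, by the inverse law of cosines:
  cos(∠DSE) = (SD² + SE² - DE²) / (2·SD·SE)
  ∠DSE = 16.49°

Step 14: From ZA = 13.5, ZS = 12.02, AS = 2, by the inverse law of cosines:
  cos(∠AZS) = (ZA² + ZS² - AS²) / (2·ZA·ZS)
  ∠AZS = 6.01°

Step 15: From ZS = 12.02, ZY = 24.99, SY = 15, by the inverse law of cosines:
  cos(∠SZY) = (ZS² + ZY² - SY²) / (2·ZS·ZY)
  ∠SZY = 25.12°

Step 16: From ED = 6, ES = 18.31, DS = 20.55, by the inverse law of cosines:
  cos(∠DES) = (ED² + ES² - DS²) / (2·ED·ES)
  ∠DES = 103.51°

Step 17: From YS = 15, YZ = 24.99, SZ = 12.02, by the inverse law of cosines:
  cos(∠SYZ) = (YS² + YZ² - SZ²) / (2·YS·YZ)
  ∠SYZ = 19.88°

Step 18: From AS = 2, AZ = 13.5, SZ = 12.02, by the inverse law of cosines:
  cos(∠SAZ) = (AS² + AZ² - SZ²) / (2·AS·AZ)
  ∠SAZ = 38.99°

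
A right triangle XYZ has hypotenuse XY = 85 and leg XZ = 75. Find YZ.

Rearranging the Pythagorean theorem to solve for the unknown leg:
leg^2 = hypotenuse^2 - known_leg^2 = 7225 - 5625 = 1600
leg = sqrt(1600) = 40.

40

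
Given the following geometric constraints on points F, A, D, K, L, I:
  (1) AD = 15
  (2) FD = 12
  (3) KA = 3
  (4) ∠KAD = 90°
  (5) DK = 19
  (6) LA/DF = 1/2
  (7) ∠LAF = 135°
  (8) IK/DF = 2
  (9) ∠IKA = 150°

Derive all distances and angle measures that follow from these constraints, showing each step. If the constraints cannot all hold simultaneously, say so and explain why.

These constraints are not satisfiable: by the triangle inequality in triangle ADK, (1) AD = 15 and (3) KA = 3 force DK ≤ 15 + 3 = 18, but (5) says DK = 19. No planar figure meets all of them, so nothing further can be derived.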